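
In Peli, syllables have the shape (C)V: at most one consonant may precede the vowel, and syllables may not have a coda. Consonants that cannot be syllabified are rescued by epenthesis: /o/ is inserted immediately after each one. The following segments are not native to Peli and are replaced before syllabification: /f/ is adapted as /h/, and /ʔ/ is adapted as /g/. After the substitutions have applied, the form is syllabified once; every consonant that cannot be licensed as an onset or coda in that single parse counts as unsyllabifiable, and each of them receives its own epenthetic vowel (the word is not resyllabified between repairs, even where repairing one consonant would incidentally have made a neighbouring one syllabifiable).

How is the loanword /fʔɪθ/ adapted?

Substitution: /f/ → /h/, /ʔ/ → /g/, giving /hgɪθ/.
Syllabifying with onset maximization leaves /h/, /θ/ stranded (no codas are permitted; onsets are limited to one consonant).
Inserting the epenthetic vowel yields /h/ → /ho/, /θ/ → /θo/.

hogɪθo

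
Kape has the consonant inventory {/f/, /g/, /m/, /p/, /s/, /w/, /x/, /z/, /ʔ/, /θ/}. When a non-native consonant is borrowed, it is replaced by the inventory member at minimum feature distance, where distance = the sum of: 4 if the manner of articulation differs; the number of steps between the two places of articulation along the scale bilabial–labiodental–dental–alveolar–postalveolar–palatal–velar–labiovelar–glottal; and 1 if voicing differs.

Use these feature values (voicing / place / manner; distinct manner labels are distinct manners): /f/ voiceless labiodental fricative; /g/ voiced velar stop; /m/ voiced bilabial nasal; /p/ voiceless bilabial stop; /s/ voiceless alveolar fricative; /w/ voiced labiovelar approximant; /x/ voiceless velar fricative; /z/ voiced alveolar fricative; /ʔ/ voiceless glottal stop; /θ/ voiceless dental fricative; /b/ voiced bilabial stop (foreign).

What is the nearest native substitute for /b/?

/p/ is closest: same manner (stop), place distance 0 (bilabial→bilabial), voicing differs (+1); total 1. Next closest is /m/ at distance 4.

p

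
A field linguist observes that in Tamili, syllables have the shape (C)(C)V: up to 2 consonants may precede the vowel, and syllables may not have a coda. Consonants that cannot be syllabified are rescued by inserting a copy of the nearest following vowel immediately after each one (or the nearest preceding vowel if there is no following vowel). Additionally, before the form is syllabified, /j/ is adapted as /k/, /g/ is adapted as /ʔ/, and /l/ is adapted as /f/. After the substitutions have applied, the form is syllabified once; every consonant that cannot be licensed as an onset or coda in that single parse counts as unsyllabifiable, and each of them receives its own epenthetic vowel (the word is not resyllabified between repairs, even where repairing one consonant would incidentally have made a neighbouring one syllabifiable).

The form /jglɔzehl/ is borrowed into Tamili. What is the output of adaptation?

Substitution: /j/ → /k/, /g/ → /ʔ/, /l/ → /f/, giving /kʔfɔzehf/.
Under (C)(C)V, the unsyllabifiable consonants are /k/, /h/, /f/ (no codas are permitted; onsets may contain at most 2 consonants).
Epenthesis after each stranded consonant: /k/ → /kɔ/, /h/ → /he/, /f/ → /fe/.

kɔʔfɔzehefe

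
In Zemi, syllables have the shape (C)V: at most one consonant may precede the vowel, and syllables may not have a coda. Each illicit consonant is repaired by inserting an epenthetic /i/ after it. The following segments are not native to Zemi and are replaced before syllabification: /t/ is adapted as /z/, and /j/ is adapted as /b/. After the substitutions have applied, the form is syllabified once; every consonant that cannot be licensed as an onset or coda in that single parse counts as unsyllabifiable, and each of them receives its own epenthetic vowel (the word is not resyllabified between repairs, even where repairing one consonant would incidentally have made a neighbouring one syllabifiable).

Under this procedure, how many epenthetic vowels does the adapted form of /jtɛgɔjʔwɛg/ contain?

4

After substitution the input is /bzɛgɔbʔwɛg/.
The unsyllabifiable consonants are /b/, /b/, /ʔ/, /g/; each receives one epenthetic vowel.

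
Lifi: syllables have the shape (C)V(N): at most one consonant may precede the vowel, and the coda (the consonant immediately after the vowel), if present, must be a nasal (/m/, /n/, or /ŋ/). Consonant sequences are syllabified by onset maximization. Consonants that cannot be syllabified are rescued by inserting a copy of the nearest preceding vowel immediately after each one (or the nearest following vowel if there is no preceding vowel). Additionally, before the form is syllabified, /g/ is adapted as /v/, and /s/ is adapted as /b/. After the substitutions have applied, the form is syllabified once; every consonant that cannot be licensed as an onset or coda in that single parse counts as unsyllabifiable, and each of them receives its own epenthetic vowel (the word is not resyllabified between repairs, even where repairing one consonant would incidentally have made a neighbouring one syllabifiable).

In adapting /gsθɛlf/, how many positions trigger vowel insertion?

After substitution the input is /vbθɛlf/.
The unsyllabifiable consonants are /v/, /b/, /l/, /f/; each receives one epenthetic vowel.

4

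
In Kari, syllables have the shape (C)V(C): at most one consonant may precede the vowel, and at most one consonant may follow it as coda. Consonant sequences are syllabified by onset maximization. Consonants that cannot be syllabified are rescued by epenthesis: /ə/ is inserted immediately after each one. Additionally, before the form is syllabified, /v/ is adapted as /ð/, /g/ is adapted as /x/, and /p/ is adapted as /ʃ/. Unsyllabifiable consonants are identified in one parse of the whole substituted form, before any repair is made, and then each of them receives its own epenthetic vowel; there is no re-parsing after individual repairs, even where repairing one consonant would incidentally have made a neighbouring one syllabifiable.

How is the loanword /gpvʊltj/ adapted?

xəʃəðʊltəjə

Substitution: /g/ → /x/, /p/ → /ʃ/, /v/ → /ð/, giving /xʃðʊltj/.
Syllabifying with onset maximization leaves /x/, /ʃ/, /t/, /j/ stranded (at most one coda consonant is licensed; onsets are limited to one consonant).
Each unlicensed consonant becomes the onset of a new syllable: /x/ → /xə/, /ʃ/ → /ʃə/, /t/ → /tə/, /j/ → /jə/.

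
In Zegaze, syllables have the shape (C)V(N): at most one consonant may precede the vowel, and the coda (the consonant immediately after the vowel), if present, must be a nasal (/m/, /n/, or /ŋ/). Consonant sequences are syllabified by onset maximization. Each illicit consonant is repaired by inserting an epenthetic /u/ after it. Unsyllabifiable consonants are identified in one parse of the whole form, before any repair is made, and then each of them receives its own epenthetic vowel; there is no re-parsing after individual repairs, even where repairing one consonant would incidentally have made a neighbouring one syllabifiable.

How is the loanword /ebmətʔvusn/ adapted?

ebumətuʔuvusunu

Syllabifying with onset maximization leaves /b/, /t/, /ʔ/, /s/, /n/ stranded (only a nasal (/m/, /n/, or /ŋ/) is licensed in coda position; onsets are limited to one consonant).
Each unlicensed consonant becomes the onset of a new syllable: /b/ → /bu/, /t/ → /tu/, /ʔ/ → /ʔu/, /s/ → /su/, /n/ → /nu/.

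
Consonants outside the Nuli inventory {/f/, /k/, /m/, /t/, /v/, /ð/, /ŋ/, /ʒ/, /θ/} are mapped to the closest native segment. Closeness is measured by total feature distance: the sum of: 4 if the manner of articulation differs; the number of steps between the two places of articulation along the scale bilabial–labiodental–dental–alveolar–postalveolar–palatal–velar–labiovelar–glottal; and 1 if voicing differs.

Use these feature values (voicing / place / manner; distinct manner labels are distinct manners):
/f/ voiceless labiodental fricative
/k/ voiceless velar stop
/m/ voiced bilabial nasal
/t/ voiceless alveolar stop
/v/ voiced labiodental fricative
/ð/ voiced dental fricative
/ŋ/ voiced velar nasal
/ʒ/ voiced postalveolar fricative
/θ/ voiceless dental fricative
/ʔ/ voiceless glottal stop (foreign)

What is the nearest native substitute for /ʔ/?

/k/ is closest: same manner (stop), place distance 2 (glottal→velar), same voicing; total 2. Next closest is /t/ at distance 5.

k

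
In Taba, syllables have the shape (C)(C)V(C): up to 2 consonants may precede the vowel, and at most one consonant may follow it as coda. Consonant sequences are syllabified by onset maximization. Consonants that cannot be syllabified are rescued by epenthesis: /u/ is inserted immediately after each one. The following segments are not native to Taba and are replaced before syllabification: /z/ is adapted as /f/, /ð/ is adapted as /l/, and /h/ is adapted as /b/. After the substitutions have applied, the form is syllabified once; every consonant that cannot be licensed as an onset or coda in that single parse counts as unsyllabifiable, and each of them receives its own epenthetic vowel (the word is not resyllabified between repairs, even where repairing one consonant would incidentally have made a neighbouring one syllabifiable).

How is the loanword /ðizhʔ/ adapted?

Substitution: /ð/ → /l/, /z/ → /f/, /h/ → /b/, giving /lifbʔ/.
Under (C)(C)V(C), the unsyllabifiable consonants are /b/, /ʔ/ (at most one coda consonant is licensed; onsets may contain at most 2 consonants).
Epenthesis after each stranded consonant: /b/ → /bu/, /ʔ/ → /ʔu/.

lifbuʔu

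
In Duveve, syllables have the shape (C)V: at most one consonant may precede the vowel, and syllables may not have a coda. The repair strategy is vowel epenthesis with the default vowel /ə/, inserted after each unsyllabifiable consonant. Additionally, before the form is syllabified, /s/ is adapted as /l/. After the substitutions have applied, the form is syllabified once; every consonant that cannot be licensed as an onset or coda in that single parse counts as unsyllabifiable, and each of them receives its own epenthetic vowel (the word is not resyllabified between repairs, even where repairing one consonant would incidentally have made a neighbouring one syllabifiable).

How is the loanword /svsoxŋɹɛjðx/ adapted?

ləvəloxəŋəɹɛjəðəxə

Substitution: /s/ → /l/, giving /lvloxŋɹɛjðx/.
Syllabifying with onset maximization leaves /l/, /v/, /x/, /ŋ/, /j/, /ð/, /x/ stranded (no codas are permitted; onsets are limited to one consonant).
Epenthesis after each stranded consonant: /l/ → /lə/, /v/ → /və/, /x/ → /xə/, /ŋ/ → /ŋə/, /j/ → /jə/, /ð/ → /ðə/, /x/ → /xə/.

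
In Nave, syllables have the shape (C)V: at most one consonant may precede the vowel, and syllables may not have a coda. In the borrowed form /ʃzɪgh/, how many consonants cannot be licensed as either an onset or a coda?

The consonants /ʃ/, /g/, /h/ cannot be parsed into a legal (C)V syllable (no codas are permitted; onsets are limited to one consonant).

3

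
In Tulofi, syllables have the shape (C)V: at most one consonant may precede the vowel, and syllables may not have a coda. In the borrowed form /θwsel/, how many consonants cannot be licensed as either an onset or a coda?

The consonants /θ/, /w/, /l/ cannot be parsed into a legal (C)V syllable (no codas are permitted; onsets are limited to one consonant).

3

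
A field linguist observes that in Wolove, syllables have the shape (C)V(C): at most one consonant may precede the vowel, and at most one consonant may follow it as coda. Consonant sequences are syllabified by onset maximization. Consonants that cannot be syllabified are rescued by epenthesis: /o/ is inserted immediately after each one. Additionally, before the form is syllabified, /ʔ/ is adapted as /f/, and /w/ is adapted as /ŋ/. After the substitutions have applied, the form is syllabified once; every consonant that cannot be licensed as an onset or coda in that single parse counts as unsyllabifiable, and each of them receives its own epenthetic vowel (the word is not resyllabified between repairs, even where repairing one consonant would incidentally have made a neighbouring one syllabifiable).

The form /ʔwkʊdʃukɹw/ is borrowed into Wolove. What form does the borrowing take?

Substitution: /ʔ/ → /f/, /w/ → /ŋ/, giving /fŋkʊdʃukɹŋ/.
The consonants /f/, /ŋ/, /ɹ/, /ŋ/ cannot be parsed into a legal (C)V(C) syllable (at most one coda consonant is licensed; onsets are limited to one consonant).
Inserting the epenthetic vowel yields /f/ → /fo/, /ŋ/ → /ŋo/, /ɹ/ → /ɹo/, /ŋ/ → /ŋo/.

foŋokʊdʃukɹoŋo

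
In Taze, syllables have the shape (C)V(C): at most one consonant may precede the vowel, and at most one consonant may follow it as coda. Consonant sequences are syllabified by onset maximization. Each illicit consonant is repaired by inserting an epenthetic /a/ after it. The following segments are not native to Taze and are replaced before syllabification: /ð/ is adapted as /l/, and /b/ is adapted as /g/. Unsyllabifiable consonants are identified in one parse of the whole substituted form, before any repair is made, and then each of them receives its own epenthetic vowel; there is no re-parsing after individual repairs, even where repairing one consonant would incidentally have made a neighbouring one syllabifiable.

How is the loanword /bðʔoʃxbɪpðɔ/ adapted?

galaʔoʃxagɪplɔ

Substitution: /b/ → /g/, /ð/ → /l/, giving /glʔoʃxgɪplɔ/.
Syllabifying with onset maximization leaves /g/, /l/, /x/ stranded (at most one coda consonant is licensed; onsets are limited to one consonant).
Each unlicensed consonant becomes the onset of a new syllable: /g/ → /ga/, /l/ → /la/, /x/ → /xa/.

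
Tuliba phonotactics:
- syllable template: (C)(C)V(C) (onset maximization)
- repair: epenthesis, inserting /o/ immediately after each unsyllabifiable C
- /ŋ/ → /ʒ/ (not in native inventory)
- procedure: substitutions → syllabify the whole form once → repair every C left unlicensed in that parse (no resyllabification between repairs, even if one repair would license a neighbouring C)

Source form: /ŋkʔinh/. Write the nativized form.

Substitution: /ŋ/ → /ʒ/, giving /ʒkʔinh/.
Under (C)(C)V(C), the unsyllabifiable consonants are /ʒ/, /h/ (at most one coda consonant is licensed; onsets may contain at most 2 consonants).
Inserting the epenthetic vowel yields /ʒ/ → /ʒo/, /h/ → /ho/.

ʒokʔinho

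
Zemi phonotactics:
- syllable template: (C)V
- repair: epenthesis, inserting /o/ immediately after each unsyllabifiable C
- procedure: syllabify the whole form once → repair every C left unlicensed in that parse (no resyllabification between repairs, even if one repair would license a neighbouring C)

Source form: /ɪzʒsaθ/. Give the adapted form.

The consonants /z/, /ʒ/, /θ/ cannot be parsed into a legal (C)V syllable (no codas are permitted; onsets are limited to one consonant).
Each unlicensed consonant becomes the onset of a new syllable: /z/ → /zo/, /ʒ/ → /ʒo/, /θ/ → /θo/.

ɪzoʒosaθo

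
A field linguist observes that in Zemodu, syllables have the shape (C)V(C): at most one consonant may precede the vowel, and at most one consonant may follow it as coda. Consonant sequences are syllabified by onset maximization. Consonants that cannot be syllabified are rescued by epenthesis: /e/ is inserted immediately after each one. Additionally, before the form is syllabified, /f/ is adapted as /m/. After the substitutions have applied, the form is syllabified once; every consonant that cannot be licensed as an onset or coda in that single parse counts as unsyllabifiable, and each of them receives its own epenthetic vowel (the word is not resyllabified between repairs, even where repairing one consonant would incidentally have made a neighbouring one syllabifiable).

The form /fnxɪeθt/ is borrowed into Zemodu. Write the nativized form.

menexɪeθte

Substitution: /f/ → /m/, giving /mnxɪeθt/.
The consonants /m/, /n/, /t/ cannot be parsed into a legal (C)V(C) syllable (at most one coda consonant is licensed; onsets are limited to one consonant).
Epenthesis after each stranded consonant: /m/ → /me/, /n/ → /ne/, /t/ → /te/.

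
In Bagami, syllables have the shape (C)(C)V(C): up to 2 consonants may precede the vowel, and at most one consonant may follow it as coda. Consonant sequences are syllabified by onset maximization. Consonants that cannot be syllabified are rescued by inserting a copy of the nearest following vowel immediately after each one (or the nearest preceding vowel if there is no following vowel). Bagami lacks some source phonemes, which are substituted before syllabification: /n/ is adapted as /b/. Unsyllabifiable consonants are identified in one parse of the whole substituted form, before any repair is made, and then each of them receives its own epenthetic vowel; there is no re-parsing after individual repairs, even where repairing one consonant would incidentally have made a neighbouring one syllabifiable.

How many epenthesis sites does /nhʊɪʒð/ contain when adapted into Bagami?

After substitution the input is /bhʊɪʒð/.
The unsyllabifiable consonants are /ð/; each receives one epenthetic vowel.

1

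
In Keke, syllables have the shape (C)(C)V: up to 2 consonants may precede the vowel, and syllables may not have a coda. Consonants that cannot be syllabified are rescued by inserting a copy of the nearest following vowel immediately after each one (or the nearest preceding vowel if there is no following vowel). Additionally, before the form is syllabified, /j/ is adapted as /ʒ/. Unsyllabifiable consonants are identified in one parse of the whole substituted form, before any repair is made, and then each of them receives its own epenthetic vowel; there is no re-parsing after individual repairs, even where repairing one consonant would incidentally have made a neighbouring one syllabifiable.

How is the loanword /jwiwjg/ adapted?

Substitution: /j/ → /ʒ/, giving /ʒwiwʒg/.
Syllabifying with onset maximization leaves /w/, /ʒ/, /g/ stranded (no codas are permitted; onsets may contain at most 2 consonants).
Epenthesis after each stranded consonant: /w/ → /wi/, /ʒ/ → /ʒi/, /g/ → /gi/.

ʒwiwiʒigi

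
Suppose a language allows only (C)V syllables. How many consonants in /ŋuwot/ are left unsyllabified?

Syllabifying with onset maximization leaves /t/ stranded (no codas are permitted; onsets are limited to one consonant).

1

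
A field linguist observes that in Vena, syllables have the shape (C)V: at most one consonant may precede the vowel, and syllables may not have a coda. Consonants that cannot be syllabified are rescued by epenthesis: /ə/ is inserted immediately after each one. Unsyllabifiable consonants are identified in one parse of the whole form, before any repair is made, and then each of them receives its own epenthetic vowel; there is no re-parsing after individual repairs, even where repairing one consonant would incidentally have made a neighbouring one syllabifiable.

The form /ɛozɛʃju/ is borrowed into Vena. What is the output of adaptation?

The consonants /ʃ/ cannot be parsed into a legal (C)V syllable (no codas are permitted; onsets are limited to one consonant).
Inserting the epenthetic vowel yields /ʃ/ → /ʃə/.

ɛozɛʃəju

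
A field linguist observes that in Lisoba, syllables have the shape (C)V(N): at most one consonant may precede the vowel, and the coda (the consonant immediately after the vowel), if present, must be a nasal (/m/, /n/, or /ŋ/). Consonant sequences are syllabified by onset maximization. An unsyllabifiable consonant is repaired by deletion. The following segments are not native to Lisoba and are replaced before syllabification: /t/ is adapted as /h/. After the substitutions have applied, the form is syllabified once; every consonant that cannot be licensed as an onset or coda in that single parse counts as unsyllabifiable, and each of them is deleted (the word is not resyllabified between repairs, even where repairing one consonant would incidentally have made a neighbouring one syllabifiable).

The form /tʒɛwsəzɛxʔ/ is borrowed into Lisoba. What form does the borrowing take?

ʒɛsəzɛ

Substitution: /t/ → /h/, giving /hʒɛwsəzɛxʔ/.
Under (C)V(N), the unsyllabifiable consonants are /h/, /w/, /x/, /ʔ/ (only a nasal (/m/, /n/, or /ŋ/) is licensed in coda position; onsets are limited to one consonant).
Each unlicensed consonant is deleted: /h/, /w/, /x/, /ʔ/.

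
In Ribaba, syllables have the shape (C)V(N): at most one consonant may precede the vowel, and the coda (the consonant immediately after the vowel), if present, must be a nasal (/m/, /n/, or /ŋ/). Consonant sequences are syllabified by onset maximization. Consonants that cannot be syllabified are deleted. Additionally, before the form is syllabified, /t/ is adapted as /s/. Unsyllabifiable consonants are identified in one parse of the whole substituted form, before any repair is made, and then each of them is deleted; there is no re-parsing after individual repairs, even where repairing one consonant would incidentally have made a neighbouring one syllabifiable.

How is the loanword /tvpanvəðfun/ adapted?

Substitution: /t/ → /s/, giving /svpanvəðfun/.
The consonants /s/, /v/, /ð/ cannot be parsed into a legal (C)V(N) syllable (only a nasal (/m/, /n/, or /ŋ/) is licensed in coda position; onsets are limited to one consonant).
Deletion applies to /s/, /v/, /ð/.

panvəfun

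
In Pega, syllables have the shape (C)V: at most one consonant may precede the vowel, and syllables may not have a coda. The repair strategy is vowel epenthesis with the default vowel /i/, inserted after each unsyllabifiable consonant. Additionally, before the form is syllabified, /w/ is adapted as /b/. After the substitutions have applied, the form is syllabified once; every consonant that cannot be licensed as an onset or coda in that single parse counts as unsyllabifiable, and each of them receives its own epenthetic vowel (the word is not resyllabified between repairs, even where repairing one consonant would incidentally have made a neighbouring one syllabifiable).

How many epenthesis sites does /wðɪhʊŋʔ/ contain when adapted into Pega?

3

After substitution the input is /bðɪhʊŋʔ/.
The unsyllabifiable consonants are /b/, /ŋ/, /ʔ/; each receives one epenthetic vowel.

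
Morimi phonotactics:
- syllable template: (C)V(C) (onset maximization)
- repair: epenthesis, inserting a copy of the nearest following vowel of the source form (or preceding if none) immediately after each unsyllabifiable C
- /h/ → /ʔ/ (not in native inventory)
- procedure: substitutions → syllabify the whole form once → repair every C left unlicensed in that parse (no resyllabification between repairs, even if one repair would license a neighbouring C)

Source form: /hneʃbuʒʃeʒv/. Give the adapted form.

ʔeneʃbuʒʃeʒve

Substitution: /h/ → /ʔ/, giving /ʔneʃbuʒʃeʒv/.
Under (C)V(C), the unsyllabifiable consonants are /ʔ/, /v/ (at most one coda consonant is licensed; onsets are limited to one consonant).
Epenthesis after each stranded consonant: /ʔ/ → /ʔe/, /v/ → /ve/.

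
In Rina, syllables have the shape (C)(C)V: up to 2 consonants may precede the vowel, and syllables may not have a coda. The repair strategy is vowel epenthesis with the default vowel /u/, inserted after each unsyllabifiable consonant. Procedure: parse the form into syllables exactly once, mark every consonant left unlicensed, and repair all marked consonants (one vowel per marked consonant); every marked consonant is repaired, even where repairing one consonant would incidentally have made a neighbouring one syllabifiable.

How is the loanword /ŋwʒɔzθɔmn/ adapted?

ŋuwʒɔzθɔmunu

Syllabifying with onset maximization leaves /ŋ/, /m/, /n/ stranded (no codas are permitted; onsets may contain at most 2 consonants).
Inserting the epenthetic vowel yields /ŋ/ → /ŋu/, /m/ → /mu/, /n/ → /nu/.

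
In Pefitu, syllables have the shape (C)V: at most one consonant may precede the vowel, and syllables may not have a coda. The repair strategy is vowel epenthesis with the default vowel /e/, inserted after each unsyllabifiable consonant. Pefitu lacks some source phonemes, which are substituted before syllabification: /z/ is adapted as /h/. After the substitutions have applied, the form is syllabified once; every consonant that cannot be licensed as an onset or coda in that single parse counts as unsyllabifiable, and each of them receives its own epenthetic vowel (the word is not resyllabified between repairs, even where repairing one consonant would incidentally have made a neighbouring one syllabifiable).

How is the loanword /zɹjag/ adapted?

heɹejage

Substitution: /z/ → /h/, giving /hɹjag/.
The consonants /h/, /ɹ/, /g/ cannot be parsed into a legal (C)V syllable (no codas are permitted; onsets are limited to one consonant).
Epenthesis after each stranded consonant: /h/ → /he/, /ɹ/ → /ɹe/, /g/ → /ge/.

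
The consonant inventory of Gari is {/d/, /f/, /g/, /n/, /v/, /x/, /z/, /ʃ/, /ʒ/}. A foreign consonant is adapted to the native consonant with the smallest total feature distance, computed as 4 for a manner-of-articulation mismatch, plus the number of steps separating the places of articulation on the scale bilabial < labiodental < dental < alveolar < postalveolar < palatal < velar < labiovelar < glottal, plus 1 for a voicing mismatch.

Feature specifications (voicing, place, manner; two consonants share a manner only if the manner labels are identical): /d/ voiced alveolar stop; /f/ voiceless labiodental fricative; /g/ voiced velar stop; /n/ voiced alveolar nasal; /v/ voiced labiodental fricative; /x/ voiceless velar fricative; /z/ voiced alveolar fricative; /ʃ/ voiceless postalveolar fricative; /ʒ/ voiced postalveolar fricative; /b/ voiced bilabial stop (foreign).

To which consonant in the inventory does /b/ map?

/d/ is closest: same manner (stop), place distance 3 (bilabial→alveolar), same voicing; total 3. Next closest is /v/ at distance 5.

d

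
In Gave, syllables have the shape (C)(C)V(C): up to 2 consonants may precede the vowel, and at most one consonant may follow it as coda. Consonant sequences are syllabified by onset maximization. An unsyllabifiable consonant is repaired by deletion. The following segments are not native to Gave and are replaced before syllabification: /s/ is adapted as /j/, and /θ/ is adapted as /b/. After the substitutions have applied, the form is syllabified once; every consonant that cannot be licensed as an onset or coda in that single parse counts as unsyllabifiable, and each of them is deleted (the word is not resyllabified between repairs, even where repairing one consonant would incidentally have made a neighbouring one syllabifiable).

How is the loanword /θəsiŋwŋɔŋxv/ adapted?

Substitution: /θ/ → /b/, /s/ → /j/, giving /bəjiŋwŋɔŋxv/.
Under (C)(C)V(C), the unsyllabifiable consonants are /x/, /v/ (at most one coda consonant is licensed; onsets may contain at most 2 consonants).
Deleting the stranded consonants removes /x/, /v/.

bəjiŋwŋɔŋ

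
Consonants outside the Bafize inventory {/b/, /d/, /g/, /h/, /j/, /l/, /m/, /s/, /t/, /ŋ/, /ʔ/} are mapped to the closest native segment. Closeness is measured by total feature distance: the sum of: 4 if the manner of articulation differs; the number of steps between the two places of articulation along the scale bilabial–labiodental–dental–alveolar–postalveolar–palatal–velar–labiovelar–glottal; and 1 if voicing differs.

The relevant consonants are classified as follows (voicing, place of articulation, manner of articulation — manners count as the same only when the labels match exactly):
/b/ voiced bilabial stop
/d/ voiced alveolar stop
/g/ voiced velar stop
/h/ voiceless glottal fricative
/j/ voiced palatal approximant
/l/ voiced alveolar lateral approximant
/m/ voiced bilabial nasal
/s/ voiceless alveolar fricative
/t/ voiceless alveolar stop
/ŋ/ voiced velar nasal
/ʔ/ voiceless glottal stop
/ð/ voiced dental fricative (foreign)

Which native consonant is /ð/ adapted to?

/s/ is closest: same manner (fricative), place distance 1 (dental→alveolar), voicing differs (+1); total 2. Next closest is /d/ at distance 5.

s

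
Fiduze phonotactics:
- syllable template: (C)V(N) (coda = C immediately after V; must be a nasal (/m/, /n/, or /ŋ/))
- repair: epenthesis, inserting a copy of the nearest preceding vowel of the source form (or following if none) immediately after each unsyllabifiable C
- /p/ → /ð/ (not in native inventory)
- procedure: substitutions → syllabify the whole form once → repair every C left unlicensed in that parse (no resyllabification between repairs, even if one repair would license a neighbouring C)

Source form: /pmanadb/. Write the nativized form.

Substitution: /p/ → /ð/, giving /ðmanadb/.
The consonants /ð/, /d/, /b/ cannot be parsed into a legal (C)V(N) syllable (only a nasal (/m/, /n/, or /ŋ/) is licensed in coda position; onsets are limited to one consonant).
Inserting the epenthetic vowel yields /ð/ → /ða/, /d/ → /da/, /b/ → /ba/.

ðamanadaba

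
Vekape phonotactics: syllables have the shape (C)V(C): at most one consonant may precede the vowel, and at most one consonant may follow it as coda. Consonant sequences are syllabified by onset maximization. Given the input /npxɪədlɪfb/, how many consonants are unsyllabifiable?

3

Syllabifying with onset maximization leaves /n/, /p/, /b/ stranded (at most one coda consonant is licensed; onsets are limited to one consonant).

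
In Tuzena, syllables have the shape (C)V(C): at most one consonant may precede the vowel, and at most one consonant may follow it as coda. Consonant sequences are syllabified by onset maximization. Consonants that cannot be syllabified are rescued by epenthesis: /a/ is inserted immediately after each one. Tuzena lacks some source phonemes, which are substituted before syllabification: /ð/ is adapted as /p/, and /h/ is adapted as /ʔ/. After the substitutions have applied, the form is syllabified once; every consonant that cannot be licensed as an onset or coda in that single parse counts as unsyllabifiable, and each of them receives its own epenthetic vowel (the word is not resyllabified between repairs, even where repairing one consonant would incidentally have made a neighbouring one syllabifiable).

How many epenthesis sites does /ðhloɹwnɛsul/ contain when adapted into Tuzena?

After substitution the input is /pʔloɹwnɛsul/.
The unsyllabifiable consonants are /p/, /ʔ/, /w/; each receives one epenthetic vowel.

3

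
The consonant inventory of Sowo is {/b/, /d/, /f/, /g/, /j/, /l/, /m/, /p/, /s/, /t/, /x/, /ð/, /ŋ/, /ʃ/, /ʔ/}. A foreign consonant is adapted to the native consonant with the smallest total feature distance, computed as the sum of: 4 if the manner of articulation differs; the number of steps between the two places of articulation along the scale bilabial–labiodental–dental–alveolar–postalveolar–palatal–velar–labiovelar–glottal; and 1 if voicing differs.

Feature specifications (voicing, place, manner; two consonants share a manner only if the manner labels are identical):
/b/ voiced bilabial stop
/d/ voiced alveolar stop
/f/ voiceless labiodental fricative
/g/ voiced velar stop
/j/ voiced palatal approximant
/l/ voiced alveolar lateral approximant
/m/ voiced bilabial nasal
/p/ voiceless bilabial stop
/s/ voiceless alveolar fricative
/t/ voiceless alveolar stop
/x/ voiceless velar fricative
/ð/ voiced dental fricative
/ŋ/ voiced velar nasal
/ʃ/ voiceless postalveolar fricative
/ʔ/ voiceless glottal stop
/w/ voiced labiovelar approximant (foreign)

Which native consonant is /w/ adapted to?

/j/ is closest: same manner (approximant), place distance 2 (labiovelar→palatal), same voicing; total 2. Next closest is /g/ at distance 5.

j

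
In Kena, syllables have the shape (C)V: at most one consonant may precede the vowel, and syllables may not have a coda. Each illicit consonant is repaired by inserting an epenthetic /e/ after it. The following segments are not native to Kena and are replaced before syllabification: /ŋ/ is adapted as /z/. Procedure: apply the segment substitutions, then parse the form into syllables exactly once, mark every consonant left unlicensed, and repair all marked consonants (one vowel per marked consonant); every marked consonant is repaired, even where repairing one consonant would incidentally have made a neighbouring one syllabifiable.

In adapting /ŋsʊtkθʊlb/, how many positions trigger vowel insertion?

5

After substitution the input is /zsʊtkθʊlb/.
The unsyllabifiable consonants are /z/, /t/, /k/, /l/, /b/; each receives one epenthetic vowel.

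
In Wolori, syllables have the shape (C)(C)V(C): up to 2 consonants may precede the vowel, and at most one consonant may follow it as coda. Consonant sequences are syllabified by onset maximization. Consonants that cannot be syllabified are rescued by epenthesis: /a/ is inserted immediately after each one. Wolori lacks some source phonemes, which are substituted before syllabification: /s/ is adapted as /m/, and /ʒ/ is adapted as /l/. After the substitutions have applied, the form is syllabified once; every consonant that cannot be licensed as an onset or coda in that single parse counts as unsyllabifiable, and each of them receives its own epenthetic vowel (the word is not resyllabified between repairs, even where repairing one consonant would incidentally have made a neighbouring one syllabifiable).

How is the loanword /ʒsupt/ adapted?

lmupta

Substitution: /ʒ/ → /l/, /s/ → /m/, giving /lmupt/.
Under (C)(C)V(C), the unsyllabifiable consonants are /t/ (at most one coda consonant is licensed; onsets may contain at most 2 consonants).
Inserting the epenthetic vowel yields /t/ → /ta/.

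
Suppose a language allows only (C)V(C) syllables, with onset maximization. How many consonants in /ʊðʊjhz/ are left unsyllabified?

The consonants /h/, /z/ cannot be parsed into a legal (C)V(C) syllable (at most one coda consonant is licensed; onsets are limited to one consonant).

2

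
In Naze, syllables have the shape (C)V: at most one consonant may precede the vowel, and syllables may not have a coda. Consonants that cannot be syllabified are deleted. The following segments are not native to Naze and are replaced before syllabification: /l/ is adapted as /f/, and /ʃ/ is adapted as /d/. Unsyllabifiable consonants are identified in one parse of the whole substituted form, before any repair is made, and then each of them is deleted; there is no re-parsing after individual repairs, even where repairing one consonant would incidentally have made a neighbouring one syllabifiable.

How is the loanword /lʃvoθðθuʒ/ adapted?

voθu

Substitution: /l/ → /f/, /ʃ/ → /d/, giving /fdvoθðθuʒ/.
The consonants /f/, /d/, /θ/, /ð/, /ʒ/ cannot be parsed into a legal (C)V syllable (no codas are permitted; onsets are limited to one consonant).
Deletion applies to /f/, /d/, /θ/, /ð/, /ʒ/.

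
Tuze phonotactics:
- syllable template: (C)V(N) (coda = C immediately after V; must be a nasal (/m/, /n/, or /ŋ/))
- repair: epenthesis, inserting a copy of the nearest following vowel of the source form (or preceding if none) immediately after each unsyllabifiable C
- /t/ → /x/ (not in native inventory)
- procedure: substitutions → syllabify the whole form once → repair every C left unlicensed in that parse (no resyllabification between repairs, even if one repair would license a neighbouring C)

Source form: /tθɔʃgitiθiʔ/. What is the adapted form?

xɔθɔʃigixiθiʔi

Substitution: /t/ → /x/, giving /xθɔʃgixiθiʔ/.
Under (C)V(N), the unsyllabifiable consonants are /x/, /ʃ/, /ʔ/ (only a nasal (/m/, /n/, or /ŋ/) is licensed in coda position; onsets are limited to one consonant).
Each unlicensed consonant becomes the onset of a new syllable: /x/ → /xɔ/, /ʃ/ → /ʃi/, /ʔ/ → /ʔi/.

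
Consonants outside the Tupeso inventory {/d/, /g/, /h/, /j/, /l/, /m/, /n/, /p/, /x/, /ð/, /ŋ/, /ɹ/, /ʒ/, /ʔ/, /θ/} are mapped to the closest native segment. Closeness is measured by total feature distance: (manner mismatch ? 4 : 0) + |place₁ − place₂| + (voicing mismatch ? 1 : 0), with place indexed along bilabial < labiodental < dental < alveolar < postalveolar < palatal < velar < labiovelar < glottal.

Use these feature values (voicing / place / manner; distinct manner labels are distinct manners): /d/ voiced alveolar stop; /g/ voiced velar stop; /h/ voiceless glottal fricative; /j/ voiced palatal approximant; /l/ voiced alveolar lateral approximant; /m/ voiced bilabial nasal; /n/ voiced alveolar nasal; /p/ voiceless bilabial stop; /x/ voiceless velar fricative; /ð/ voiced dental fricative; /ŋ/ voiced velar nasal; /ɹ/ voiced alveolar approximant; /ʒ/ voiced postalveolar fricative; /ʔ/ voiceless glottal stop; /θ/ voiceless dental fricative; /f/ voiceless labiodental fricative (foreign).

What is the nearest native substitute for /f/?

/θ/ is closest: same manner (fricative), place distance 1 (labiodental→dental), same voicing; total 1. Next closest is /ð/ at distance 2.

θ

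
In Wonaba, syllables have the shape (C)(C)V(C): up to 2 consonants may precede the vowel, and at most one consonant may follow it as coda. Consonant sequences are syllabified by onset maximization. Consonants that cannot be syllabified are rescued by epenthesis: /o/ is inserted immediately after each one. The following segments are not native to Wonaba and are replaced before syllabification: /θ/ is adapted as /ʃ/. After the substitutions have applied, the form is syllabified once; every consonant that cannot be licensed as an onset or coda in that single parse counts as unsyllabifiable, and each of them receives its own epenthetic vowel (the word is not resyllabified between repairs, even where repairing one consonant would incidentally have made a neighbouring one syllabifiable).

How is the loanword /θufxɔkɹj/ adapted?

Substitution: /θ/ → /ʃ/, giving /ʃufxɔkɹj/.
Under (C)(C)V(C), the unsyllabifiable consonants are /ɹ/, /j/ (at most one coda consonant is licensed; onsets may contain at most 2 consonants).
Inserting the epenthetic vowel yields /ɹ/ → /ɹo/, /j/ → /jo/.

ʃufxɔkɹojo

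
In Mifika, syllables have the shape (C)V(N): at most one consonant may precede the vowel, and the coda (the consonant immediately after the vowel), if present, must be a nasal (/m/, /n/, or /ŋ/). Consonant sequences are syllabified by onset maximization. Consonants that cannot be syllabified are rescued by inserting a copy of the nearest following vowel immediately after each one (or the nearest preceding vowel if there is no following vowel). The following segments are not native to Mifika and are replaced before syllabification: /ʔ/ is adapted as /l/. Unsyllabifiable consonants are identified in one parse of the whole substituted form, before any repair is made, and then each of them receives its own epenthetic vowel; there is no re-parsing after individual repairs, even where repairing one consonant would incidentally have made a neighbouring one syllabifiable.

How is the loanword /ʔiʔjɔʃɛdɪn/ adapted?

lilɔjɔʃɛdɪn

Substitution: /ʔ/ → /l/, giving /liljɔʃɛdɪn/.
Syllabifying with onset maximization leaves /l/ stranded (only a nasal (/m/, /n/, or /ŋ/) is licensed in coda position; onsets are limited to one consonant).
Inserting the epenthetic vowel yields /l/ → /lɔ/.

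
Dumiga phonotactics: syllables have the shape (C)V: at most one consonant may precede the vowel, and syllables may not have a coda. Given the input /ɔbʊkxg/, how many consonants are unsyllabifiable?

3

Syllabifying with onset maximization leaves /k/, /x/, /g/ stranded (no codas are permitted; onsets are limited to one consonant).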